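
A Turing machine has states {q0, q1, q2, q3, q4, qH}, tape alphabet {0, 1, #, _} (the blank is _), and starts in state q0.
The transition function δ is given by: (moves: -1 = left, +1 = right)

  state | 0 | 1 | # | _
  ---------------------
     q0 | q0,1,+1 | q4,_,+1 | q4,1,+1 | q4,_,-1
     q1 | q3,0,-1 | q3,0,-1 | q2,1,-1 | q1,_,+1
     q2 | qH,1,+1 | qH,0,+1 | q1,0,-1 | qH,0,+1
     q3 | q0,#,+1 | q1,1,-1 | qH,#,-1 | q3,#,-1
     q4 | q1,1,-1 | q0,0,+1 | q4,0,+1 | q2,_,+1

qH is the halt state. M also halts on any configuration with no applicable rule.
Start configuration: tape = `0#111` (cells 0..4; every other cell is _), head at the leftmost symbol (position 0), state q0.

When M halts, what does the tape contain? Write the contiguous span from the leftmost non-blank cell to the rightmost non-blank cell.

q0 | [0]#111_   read 0 → write 1, move +1, go to q0
q0 | 1[#]111_   read # → write 1, move +1, go to q4
q4 | 11[1]11_   read 1 → write 0, move +1, go to q0
q0 | 110[1]1_   read 1 → write _, move +1, go to q4
q4 | 110_[1]_   read 1 → write 0, move +1, go to q0
q0 | 110_0[_]   read _ → write _, move -1, go to q4
q4 | 110_[0]_   read 0 → write 1, move -1, go to q1
q1 | 110[_]1_   read _ → write _, move +1, go to q1
q1 | 110_[1]_   read 1 → write 0, move -1, go to q3
q3 | 110[_]0_   read _ → write #, move -1, go to q3
q3 | 11[0]#0_   read 0 → write #, move +1, go to q0
q0 | 11#[#]0_   read # → write 1, move +1, go to q4
q4 | 11#1[0]_   read 0 → write 1, move -1, go to q1
q1 | 11#[1]1_   read 1 → write 0, move -1, go to q3
q3 | 11[#]01_   read # → write #, move -1, go to qH
qH | 1[1]#01_
The non-blank tape span at halt is 11#01.

11#01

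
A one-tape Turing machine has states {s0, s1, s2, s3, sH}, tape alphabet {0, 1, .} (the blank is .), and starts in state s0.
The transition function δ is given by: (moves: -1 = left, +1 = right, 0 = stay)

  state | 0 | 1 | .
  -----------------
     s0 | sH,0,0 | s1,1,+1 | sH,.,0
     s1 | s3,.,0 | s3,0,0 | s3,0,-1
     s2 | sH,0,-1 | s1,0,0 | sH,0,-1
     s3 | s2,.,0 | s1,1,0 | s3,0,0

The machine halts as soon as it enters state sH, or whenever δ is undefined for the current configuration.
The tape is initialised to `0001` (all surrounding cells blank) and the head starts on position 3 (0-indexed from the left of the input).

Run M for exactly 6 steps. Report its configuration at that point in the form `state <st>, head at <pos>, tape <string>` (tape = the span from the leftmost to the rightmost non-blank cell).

s0 | 000[1].   read 1 → write 1, move +1, go to s1
s1 | 0001[.]   read . → write 0, move -1, go to s3
s3 | 000[1]0   read 1 → write 1, move 0, go to s1
s1 | 000[1]0   read 1 → write 0, move 0, go to s3
s3 | 000[0]0   read 0 → write ., move 0, go to s2
s2 | 000[.]0   read . → write 0, move -1, go to sH
sH | 00[0]00
After 6 steps: state sH, head at 2, tape 00000.

state sH, head at 2, tape 00000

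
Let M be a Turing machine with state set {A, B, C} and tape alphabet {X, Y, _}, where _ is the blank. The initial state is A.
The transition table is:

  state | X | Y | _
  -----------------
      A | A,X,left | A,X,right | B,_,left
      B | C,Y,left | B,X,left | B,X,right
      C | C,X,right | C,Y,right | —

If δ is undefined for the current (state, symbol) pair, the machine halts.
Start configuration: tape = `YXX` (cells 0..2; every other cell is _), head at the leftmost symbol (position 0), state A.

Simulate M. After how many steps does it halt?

A | __[Y]XX_   read Y → write X, move right, go to A
A | __X[X]X_   read X → write X, move left, go to A
A | __[X]XX_   read X → write X, move left, go to A
A | _[_]XXX_   read _ → write _, move left, go to B
B | [_]_XXX_   read _ → write X, move right, go to B
B | X[_]XXX_   read _ → write X, move right, go to B
B | XX[X]XX_   read X → write Y, move left, go to C
C | X[X]YXX_   read X → write X, move right, go to C
C | XX[Y]XX_   read Y → write Y, move right, go to C
C | XXY[X]X_   read X → write X, move right, go to C
C | XXYX[X]_   read X → write X, move right, go to C
C | XXYXX[_]
M halts after 11 transitions.

11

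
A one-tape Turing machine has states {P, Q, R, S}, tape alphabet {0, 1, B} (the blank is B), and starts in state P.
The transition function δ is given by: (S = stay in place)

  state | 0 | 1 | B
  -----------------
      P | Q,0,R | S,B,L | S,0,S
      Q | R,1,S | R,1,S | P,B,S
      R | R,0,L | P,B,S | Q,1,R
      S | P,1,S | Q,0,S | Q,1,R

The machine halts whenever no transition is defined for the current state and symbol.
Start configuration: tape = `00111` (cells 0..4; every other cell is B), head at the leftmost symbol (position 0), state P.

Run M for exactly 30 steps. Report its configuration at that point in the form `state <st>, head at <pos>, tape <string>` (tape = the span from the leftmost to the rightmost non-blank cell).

state=P head=0 tape=BBB[0]0111   (P,0)→(Q,0,R)
state=Q head=1 tape=BBB0[0]111   (Q,0)→(R,1,S)
state=R head=1 tape=BBB0[1]111   (R,1)→(P,B,S)
state=P head=1 tape=BBB0[B]111   (P,B)→(S,0,S)
state=S head=1 tape=BBB0[0]111   (S,0)→(P,1,S)
state=P head=1 tape=BBB0[1]111   (P,1)→(S,B,L)
state=S head=0 tape=BBB[0]B111   (S,0)→(P,1,S)
state=P head=0 tape=BBB[1]B111   (P,1)→(S,B,L)
state=S head=-1 tape=BB[B]BB111   (S,B)→(Q,1,R)
state=Q head=0 tape=BB1[B]B111   (Q,B)→(P,B,S)
state=P head=0 tape=BB1[B]B111   (P,B)→(S,0,S)
state=S head=0 tape=BB1[0]B111   (S,0)→(P,1,S)
state=P head=0 tape=BB1[1]B111   (P,1)→(S,B,L)
state=S head=-1 tape=BB[1]BB111   (S,1)→(Q,0,S)
state=Q head=-1 tape=BB[0]BB111   (Q,0)→(R,1,S)
state=R head=-1 tape=BB[1]BB111   (R,1)→(P,B,S)
state=P head=-1 tape=BB[B]BB111   (P,B)→(S,0,S)
state=S head=-1 tape=BB[0]BB111   (S,0)→(P,1,S)
state=P head=-1 tape=BB[1]BB111   (P,1)→(S,B,L)
state=S head=-2 tape=B[B]BBB111   (S,B)→(Q,1,R)
state=Q head=-1 tape=B1[B]BB111   (Q,B)→(P,B,S)
state=P head=-1 tape=B1[B]BB111   (P,B)→(S,0,S)
state=S head=-1 tape=B1[0]BB111   (S,0)→(P,1,S)
state=P head=-1 tape=B1[1]BB111   (P,1)→(S,B,L)
state=S head=-2 tape=B[1]BBB111   (S,1)→(Q,0,S)
state=Q head=-2 tape=B[0]BBB111   (Q,0)→(R,1,S)
state=R head=-2 tape=B[1]BBB111   (R,1)→(P,B,S)
state=P head=-2 tape=B[B]BBB111   (P,B)→(S,0,S)
state=S head=-2 tape=B[0]BBB111   (S,0)→(P,1,S)
state=P head=-2 tape=B[1]BBB111   (P,1)→(S,B,L)
state=S head=-3 tape=[B]BBBB111
After 30 steps: state S, head at -3, tape 111.

state S, head at -3, tape 111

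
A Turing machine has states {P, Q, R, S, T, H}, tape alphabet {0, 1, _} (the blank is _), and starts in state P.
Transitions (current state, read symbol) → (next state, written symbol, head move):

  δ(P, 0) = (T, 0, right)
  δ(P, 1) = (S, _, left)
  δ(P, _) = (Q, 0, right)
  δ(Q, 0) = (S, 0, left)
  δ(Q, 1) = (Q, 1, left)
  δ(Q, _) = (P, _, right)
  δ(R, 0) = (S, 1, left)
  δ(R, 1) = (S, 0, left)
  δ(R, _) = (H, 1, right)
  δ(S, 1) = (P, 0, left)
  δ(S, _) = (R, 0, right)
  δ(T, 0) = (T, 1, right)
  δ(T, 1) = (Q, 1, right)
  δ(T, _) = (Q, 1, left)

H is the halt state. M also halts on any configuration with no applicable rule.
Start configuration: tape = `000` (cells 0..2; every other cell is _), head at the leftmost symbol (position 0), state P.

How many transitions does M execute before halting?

9

state=P head=0 tape=_[0]00_   (P,0)→(T,0,right)
state=T head=1 tape=_0[0]0_   (T,0)→(T,1,right)
state=T head=2 tape=_01[0]_   (T,0)→(T,1,right)
state=T head=3 tape=_011[_]   (T,_)→(Q,1,left)
state=Q head=2 tape=_01[1]1   (Q,1)→(Q,1,left)
state=Q head=1 tape=_0[1]11   (Q,1)→(Q,1,left)
state=Q head=0 tape=_[0]111   (Q,0)→(S,0,left)
state=S head=-1 tape=[_]0111   (S,_)→(R,0,right)
state=R head=0 tape=0[0]111   (R,0)→(S,1,left)
state=S head=-1 tape=[0]1111
M halts after 9 transitions.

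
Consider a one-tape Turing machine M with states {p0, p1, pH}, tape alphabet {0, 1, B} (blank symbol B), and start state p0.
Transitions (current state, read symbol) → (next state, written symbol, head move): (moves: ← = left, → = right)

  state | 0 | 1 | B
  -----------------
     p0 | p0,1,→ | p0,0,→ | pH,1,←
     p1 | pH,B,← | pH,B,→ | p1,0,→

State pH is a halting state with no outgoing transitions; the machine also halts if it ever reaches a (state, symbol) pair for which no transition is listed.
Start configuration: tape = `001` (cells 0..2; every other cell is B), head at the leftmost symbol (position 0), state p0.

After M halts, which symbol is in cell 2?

p0 | [0]01B   read 0 → write 1, move →, go to p0
p0 | 1[0]1B   read 0 → write 1, move →, go to p0
p0 | 11[1]B   read 1 → write 0, move →, go to p0
p0 | 110[B]   read B → write 1, move ←, go to pH
pH | 11[0]1
Cell 2 holds 0 when M halts.

0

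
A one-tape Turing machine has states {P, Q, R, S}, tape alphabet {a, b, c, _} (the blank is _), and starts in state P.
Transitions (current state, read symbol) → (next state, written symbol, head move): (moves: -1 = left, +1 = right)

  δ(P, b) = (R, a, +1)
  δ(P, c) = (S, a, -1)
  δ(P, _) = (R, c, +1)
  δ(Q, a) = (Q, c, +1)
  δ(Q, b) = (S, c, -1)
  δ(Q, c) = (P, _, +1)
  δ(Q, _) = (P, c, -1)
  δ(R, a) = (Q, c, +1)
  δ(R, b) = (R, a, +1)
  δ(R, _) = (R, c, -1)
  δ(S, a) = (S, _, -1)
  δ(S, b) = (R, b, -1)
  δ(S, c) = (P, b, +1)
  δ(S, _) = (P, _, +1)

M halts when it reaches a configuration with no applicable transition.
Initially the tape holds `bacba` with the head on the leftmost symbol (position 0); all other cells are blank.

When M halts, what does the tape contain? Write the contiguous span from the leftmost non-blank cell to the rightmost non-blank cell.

P | [b]acba___   read b → write a, move +1, go to R
R | a[a]cba___   read a → write c, move +1, go to Q
Q | ac[c]ba___   read c → write _, move +1, go to P
P | ac_[b]a___   read b → write a, move +1, go to R
R | ac_a[a]___   read a → write c, move +1, go to Q
Q | ac_ac[_]__   read _ → write c, move -1, go to P
P | ac_a[c]c__   read c → write a, move -1, go to S
S | ac_[a]ac__   read a → write _, move -1, go to S
S | ac[_]_ac__   read _ → write _, move +1, go to P
P | ac_[_]ac__   read _ → write c, move +1, go to R
R | ac_c[a]c__   read a → write c, move +1, go to Q
Q | ac_cc[c]__   read c → write _, move +1, go to P
P | ac_cc_[_]_   read _ → write c, move +1, go to R
R | ac_cc_c[_]   read _ → write c, move -1, go to R
R | ac_cc_[c]c
The non-blank tape span at halt is ac_cc_cc.

ac_cc_cc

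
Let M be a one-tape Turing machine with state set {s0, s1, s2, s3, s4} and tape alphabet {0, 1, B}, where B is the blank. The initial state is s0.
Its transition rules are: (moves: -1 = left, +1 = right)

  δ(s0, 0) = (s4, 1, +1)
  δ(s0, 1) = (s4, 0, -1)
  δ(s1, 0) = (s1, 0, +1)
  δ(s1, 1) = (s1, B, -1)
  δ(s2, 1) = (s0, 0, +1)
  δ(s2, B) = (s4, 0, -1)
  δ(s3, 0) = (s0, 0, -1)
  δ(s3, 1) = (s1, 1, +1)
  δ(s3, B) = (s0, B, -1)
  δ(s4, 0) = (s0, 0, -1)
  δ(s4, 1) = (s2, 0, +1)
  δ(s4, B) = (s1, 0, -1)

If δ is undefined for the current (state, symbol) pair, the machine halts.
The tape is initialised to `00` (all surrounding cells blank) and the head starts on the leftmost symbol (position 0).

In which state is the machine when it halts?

s0 | BB[0]0   read 0 → write 1, move +1, go to s4
s4 | BB1[0]   read 0 → write 0, move -1, go to s0
s0 | BB[1]0   read 1 → write 0, move -1, go to s4
s4 | B[B]00   read B → write 0, move -1, go to s1
s1 | [B]000
No transition is defined for (s1, B); M halts in state s1.

s1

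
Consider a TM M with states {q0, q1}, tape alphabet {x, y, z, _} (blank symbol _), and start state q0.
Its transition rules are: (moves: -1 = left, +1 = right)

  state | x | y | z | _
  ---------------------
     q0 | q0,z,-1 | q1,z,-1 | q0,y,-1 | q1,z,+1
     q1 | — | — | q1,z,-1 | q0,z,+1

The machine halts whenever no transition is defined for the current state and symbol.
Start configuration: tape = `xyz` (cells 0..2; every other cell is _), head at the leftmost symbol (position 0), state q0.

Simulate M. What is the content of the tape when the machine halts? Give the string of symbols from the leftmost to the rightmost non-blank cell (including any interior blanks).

zyyzyz

state=q0 head=0 tape=___[x]yz   (q0,x)→(q0,z,-1)
state=q0 head=-1 tape=__[_]zyz   (q0,_)→(q1,z,+1)
state=q1 head=0 tape=__z[z]yz   (q1,z)→(q1,z,-1)
state=q1 head=-1 tape=__[z]zyz   (q1,z)→(q1,z,-1)
state=q1 head=-2 tape=_[_]zzyz   (q1,_)→(q0,z,+1)
state=q0 head=-1 tape=_z[z]zyz   (q0,z)→(q0,y,-1)
state=q0 head=-2 tape=_[z]yzyz   (q0,z)→(q0,y,-1)
state=q0 head=-3 tape=[_]yyzyz   (q0,_)→(q1,z,+1)
state=q1 head=-2 tape=z[y]yzyz
The non-blank tape span at halt is zyyzyz.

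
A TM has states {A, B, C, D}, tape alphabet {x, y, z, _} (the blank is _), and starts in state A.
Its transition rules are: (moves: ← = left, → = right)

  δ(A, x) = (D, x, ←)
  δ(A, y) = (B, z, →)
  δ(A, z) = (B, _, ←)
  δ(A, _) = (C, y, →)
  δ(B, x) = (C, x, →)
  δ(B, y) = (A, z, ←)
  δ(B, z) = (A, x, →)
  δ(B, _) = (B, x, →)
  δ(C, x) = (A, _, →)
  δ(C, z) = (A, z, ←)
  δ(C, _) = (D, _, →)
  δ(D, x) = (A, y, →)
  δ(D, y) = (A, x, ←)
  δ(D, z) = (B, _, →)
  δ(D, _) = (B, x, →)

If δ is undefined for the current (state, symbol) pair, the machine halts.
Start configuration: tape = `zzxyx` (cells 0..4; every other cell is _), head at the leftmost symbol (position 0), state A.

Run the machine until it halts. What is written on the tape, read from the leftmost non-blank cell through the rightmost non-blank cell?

yxxxxyx

A | __[z]zxyx   read z → write _, move ←, go to B
B | _[_]_zxyx   read _ → write x, move →, go to B
B | _x[_]zxyx   read _ → write x, move →, go to B
B | _xx[z]xyx   read z → write x, move →, go to A
A | _xxx[x]yx   read x → write x, move ←, go to D
D | _xx[x]xyx   read x → write y, move →, go to A
A | _xxy[x]yx   read x → write x, move ←, go to D
D | _xx[y]xyx   read y → write x, move ←, go to A
A | _x[x]xxyx   read x → write x, move ←, go to D
D | _[x]xxxyx   read x → write y, move →, go to A
A | _y[x]xxyx   read x → write x, move ←, go to D
D | _[y]xxxyx   read y → write x, move ←, go to A
A | [_]xxxxyx   read _ → write y, move →, go to C
C | y[x]xxxyx   read x → write _, move →, go to A
A | y_[x]xxyx   read x → write x, move ←, go to D
D | y[_]xxxyx   read _ → write x, move →, go to B
B | yx[x]xxyx   read x → write x, move →, go to C
C | yxx[x]xyx   read x → write _, move →, go to A
A | yxx_[x]yx   read x → write x, move ←, go to D
D | yxx[_]xyx   read _ → write x, move →, go to B
B | yxxx[x]yx   read x → write x, move →, go to C
C | yxxxx[y]x
The non-blank tape span at halt is yxxxxyx.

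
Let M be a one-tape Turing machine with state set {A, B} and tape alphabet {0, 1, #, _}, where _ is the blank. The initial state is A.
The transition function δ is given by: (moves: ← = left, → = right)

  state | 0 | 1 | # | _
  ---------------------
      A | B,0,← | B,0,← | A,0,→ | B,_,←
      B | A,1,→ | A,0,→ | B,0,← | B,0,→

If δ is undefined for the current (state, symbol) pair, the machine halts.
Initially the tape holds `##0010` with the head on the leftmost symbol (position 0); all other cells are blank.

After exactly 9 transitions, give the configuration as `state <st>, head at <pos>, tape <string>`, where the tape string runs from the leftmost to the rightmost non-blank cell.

state B, head at 1, tape 010010

state=A head=0 tape=[#]#0010   (A,#)→(A,0,→)
state=A head=1 tape=0[#]0010   (A,#)→(A,0,→)
state=A head=2 tape=00[0]010   (A,0)→(B,0,←)
state=B head=1 tape=0[0]0010   (B,0)→(A,1,→)
state=A head=2 tape=01[0]010   (A,0)→(B,0,←)
state=B head=1 tape=0[1]0010   (B,1)→(A,0,→)
state=A head=2 tape=00[0]010   (A,0)→(B,0,←)
state=B head=1 tape=0[0]0010   (B,0)→(A,1,→)
state=A head=2 tape=01[0]010   (A,0)→(B,0,←)
state=B head=1 tape=0[1]0010
After 9 steps: state B, head at 1, tape 010010.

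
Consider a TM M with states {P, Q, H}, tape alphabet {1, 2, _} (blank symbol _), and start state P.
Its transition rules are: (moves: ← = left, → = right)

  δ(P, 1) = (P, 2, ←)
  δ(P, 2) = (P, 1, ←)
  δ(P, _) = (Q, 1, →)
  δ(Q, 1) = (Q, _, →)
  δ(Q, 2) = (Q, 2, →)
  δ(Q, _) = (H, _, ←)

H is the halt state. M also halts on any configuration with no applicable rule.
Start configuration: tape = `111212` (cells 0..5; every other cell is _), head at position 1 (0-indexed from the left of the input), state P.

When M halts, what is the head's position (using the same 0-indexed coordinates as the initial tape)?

5

P | _1[1]1212_   read 1 → write 2, move ←, go to P
P | _[1]21212_   read 1 → write 2, move ←, go to P
P | [_]221212_   read _ → write 1, move →, go to Q
Q | 1[2]21212_   read 2 → write 2, move →, go to Q
Q | 12[2]1212_   read 2 → write 2, move →, go to Q
Q | 122[1]212_   read 1 → write _, move →, go to Q
Q | 122_[2]12_   read 2 → write 2, move →, go to Q
Q | 122_2[1]2_   read 1 → write _, move →, go to Q
Q | 122_2_[2]_   read 2 → write 2, move →, go to Q
Q | 122_2_2[_]   read _ → write _, move ←, go to H
H | 122_2_[2]_
At halt the head is at cell 5.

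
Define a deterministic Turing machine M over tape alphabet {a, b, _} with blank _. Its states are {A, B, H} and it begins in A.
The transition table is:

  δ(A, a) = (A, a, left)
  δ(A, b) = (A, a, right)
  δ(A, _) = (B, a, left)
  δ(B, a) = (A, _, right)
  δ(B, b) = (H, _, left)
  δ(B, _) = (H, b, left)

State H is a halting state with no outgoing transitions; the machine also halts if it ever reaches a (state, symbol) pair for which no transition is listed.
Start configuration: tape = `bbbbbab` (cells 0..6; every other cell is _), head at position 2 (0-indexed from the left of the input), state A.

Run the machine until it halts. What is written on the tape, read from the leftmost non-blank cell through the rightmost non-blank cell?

state=A head=2 tape=___bb[b]bbab   (A,b)→(A,a,right)
state=A head=3 tape=___bba[b]bab   (A,b)→(A,a,right)
state=A head=4 tape=___bbaa[b]ab   (A,b)→(A,a,right)
state=A head=5 tape=___bbaaa[a]b   (A,a)→(A,a,left)
state=A head=4 tape=___bbaa[a]ab   (A,a)→(A,a,left)
state=A head=3 tape=___bba[a]aab   (A,a)→(A,a,left)
state=A head=2 tape=___bb[a]aaab   (A,a)→(A,a,left)
state=A head=1 tape=___b[b]aaaab   (A,b)→(A,a,right)
state=A head=2 tape=___ba[a]aaab   (A,a)→(A,a,left)
state=A head=1 tape=___b[a]aaaab   (A,a)→(A,a,left)
state=A head=0 tape=___[b]aaaaab   (A,b)→(A,a,right)
state=A head=1 tape=___a[a]aaaab   (A,a)→(A,a,left)
state=A head=0 tape=___[a]aaaaab   (A,a)→(A,a,left)
state=A head=-1 tape=__[_]aaaaaab   (A,_)→(B,a,left)
state=B head=-2 tape=_[_]aaaaaaab   (B,_)→(H,b,left)
state=H head=-3 tape=[_]baaaaaaab
The non-blank tape span at halt is baaaaaaab.

baaaaaaab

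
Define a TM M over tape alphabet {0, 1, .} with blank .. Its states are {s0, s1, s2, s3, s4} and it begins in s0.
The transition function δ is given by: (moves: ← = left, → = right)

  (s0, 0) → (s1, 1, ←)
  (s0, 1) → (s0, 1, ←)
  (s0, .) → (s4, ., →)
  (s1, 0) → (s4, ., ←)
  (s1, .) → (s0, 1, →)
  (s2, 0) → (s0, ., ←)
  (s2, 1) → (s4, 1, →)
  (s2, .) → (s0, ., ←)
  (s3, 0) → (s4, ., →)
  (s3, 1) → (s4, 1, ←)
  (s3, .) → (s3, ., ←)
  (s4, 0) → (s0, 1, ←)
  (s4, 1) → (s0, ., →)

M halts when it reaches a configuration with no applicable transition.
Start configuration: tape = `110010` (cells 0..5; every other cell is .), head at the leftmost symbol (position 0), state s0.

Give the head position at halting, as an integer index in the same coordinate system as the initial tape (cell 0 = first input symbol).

7

state=s0 head=0 tape=.[1]10010..   (s0,1)→(s0,1,←)
state=s0 head=-1 tape=[.]110010..   (s0,.)→(s4,.,→)
state=s4 head=0 tape=.[1]10010..   (s4,1)→(s0,.,→)
state=s0 head=1 tape=..[1]0010..   (s0,1)→(s0,1,←)
state=s0 head=0 tape=.[.]10010..   (s0,.)→(s4,.,→)
state=s4 head=1 tape=..[1]0010..   (s4,1)→(s0,.,→)
state=s0 head=2 tape=...[0]010..   (s0,0)→(s1,1,←)
state=s1 head=1 tape=..[.]1010..   (s1,.)→(s0,1,→)
state=s0 head=2 tape=..1[1]010..   (s0,1)→(s0,1,←)
state=s0 head=1 tape=..[1]1010..   (s0,1)→(s0,1,←)
state=s0 head=0 tape=.[.]11010..   (s0,.)→(s4,.,→)
state=s4 head=1 tape=..[1]1010..   (s4,1)→(s0,.,→)
state=s0 head=2 tape=...[1]010..   (s0,1)→(s0,1,←)
state=s0 head=1 tape=..[.]1010..   (s0,.)→(s4,.,→)
state=s4 head=2 tape=...[1]010..   (s4,1)→(s0,.,→)
state=s0 head=3 tape=....[0]10..   (s0,0)→(s1,1,←)
state=s1 head=2 tape=...[.]110..   (s1,.)→(s0,1,→)
state=s0 head=3 tape=...1[1]10..   (s0,1)→(s0,1,←)
state=s0 head=2 tape=...[1]110..   (s0,1)→(s0,1,←)
state=s0 head=1 tape=..[.]1110..   (s0,.)→(s4,.,→)
state=s4 head=2 tape=...[1]110..   (s4,1)→(s0,.,→)
state=s0 head=3 tape=....[1]10..   (s0,1)→(s0,1,←)
state=s0 head=2 tape=...[.]110..   (s0,.)→(s4,.,→)
state=s4 head=3 tape=....[1]10..   (s4,1)→(s0,.,→)
state=s0 head=4 tape=.....[1]0..   (s0,1)→(s0,1,←)
state=s0 head=3 tape=....[.]10..   (s0,.)→(s4,.,→)
state=s4 head=4 tape=.....[1]0..   (s4,1)→(s0,.,→)
state=s0 head=5 tape=......[0]..   (s0,0)→(s1,1,←)
state=s1 head=4 tape=.....[.]1..   (s1,.)→(s0,1,→)
state=s0 head=5 tape=.....1[1]..   (s0,1)→(s0,1,←)
state=s0 head=4 tape=.....[1]1..   (s0,1)→(s0,1,←)
state=s0 head=3 tape=....[.]11..   (s0,.)→(s4,.,→)
state=s4 head=4 tape=.....[1]1..   (s4,1)→(s0,.,→)
state=s0 head=5 tape=......[1]..   (s0,1)→(s0,1,←)
state=s0 head=4 tape=.....[.]1..   (s0,.)→(s4,.,→)
state=s4 head=5 tape=......[1]..   (s4,1)→(s0,.,→)
state=s0 head=6 tape=.......[.].   (s0,.)→(s4,.,→)
state=s4 head=7 tape=........[.]
At halt the head is at cell 7.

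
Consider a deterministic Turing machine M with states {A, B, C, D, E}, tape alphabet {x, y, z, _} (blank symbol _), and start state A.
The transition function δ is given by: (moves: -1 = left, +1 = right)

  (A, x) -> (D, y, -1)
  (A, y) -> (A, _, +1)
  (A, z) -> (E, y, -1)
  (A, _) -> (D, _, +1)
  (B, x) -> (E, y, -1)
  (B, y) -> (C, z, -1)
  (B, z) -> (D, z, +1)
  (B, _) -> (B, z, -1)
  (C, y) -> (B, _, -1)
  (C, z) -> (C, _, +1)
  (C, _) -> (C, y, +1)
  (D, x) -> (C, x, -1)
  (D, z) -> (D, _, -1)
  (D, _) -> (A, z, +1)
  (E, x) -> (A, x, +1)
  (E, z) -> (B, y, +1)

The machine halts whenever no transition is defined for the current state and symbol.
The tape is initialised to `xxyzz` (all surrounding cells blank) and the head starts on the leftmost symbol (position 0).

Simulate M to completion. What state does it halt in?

A | _[x]xyzz   read x → write y, move -1, go to D
D | [_]yxyzz   read _ → write z, move +1, go to A
A | z[y]xyzz   read y → write _, move +1, go to A
A | z_[x]yzz   read x → write y, move -1, go to D
D | z[_]yyzz   read _ → write z, move +1, go to A
A | zz[y]yzz   read y → write _, move +1, go to A
A | zz_[y]zz   read y → write _, move +1, go to A
A | zz__[z]z   read z → write y, move -1, go to E
E | zz_[_]yz
No transition is defined for (E, _); M halts in state E.

E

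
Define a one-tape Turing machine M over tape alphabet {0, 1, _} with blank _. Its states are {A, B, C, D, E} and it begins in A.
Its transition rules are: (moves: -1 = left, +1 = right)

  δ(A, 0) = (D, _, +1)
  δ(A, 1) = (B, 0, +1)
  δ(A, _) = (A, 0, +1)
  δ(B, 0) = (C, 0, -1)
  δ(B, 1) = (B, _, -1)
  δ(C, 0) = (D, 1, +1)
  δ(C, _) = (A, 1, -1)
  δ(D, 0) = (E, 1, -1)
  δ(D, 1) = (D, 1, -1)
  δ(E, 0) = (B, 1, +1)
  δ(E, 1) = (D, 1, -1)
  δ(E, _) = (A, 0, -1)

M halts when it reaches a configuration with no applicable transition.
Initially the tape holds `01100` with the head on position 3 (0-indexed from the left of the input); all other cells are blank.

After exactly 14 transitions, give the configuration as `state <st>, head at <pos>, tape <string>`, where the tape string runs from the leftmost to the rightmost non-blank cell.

A | __011[0]0   read 0 → write _, move +1, go to D
D | __011_[0]   read 0 → write 1, move -1, go to E
E | __011[_]1   read _ → write 0, move -1, go to A
A | __01[1]01   read 1 → write 0, move +1, go to B
B | __010[0]1   read 0 → write 0, move -1, go to C
C | __01[0]01   read 0 → write 1, move +1, go to D
D | __011[0]1   read 0 → write 1, move -1, go to E
E | __01[1]11   read 1 → write 1, move -1, go to D
D | __0[1]111   read 1 → write 1, move -1, go to D
D | __[0]1111   read 0 → write 1, move -1, go to E
E | _[_]11111   read _ → write 0, move -1, go to A
A | [_]011111   read _ → write 0, move +1, go to A
A | 0[0]11111   read 0 → write _, move +1, go to D
D | 0_[1]1111   read 1 → write 1, move -1, go to D
D | 0[_]11111
After 14 steps: state D, head at -1, tape 0_11111.

state D, head at -1, tape 0_11111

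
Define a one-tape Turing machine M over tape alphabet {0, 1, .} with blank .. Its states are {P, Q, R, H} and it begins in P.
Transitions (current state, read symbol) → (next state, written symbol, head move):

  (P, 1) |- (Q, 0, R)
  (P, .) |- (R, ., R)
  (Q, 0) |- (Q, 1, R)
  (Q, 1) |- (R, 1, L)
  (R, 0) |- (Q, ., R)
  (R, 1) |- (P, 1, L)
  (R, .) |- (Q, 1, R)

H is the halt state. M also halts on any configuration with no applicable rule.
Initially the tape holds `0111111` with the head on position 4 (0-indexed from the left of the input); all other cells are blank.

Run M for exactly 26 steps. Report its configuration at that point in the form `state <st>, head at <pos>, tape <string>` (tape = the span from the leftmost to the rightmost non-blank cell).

P | 0111[1]11   read 1 → write 0, move R, go to Q
Q | 01110[1]1   read 1 → write 1, move L, go to R
R | 0111[0]11   read 0 → write ., move R, go to Q
Q | 0111.[1]1   read 1 → write 1, move L, go to R
R | 0111[.]11   read . → write 1, move R, go to Q
Q | 01111[1]1   read 1 → write 1, move L, go to R
R | 0111[1]11   read 1 → write 1, move L, go to P
P | 011[1]111   read 1 → write 0, move R, go to Q
Q | 0110[1]11   read 1 → write 1, move L, go to R
R | 011[0]111   read 0 → write ., move R, go to Q
Q | 011.[1]11   read 1 → write 1, move L, go to R
R | 011[.]111   read . → write 1, move R, go to Q
Q | 0111[1]11   read 1 → write 1, move L, go to R
R | 011[1]111   read 1 → write 1, move L, go to P
P | 01[1]1111   read 1 → write 0, move R, go to Q
Q | 010[1]111   read 1 → write 1, move L, go to R
R | 01[0]1111   read 0 → write ., move R, go to Q
Q | 01.[1]111   read 1 → write 1, move L, go to R
R | 01[.]1111   read . → write 1, move R, go to Q
Q | 011[1]111   read 1 → write 1, move L, go to R
R | 01[1]1111   read 1 → write 1, move L, go to P
P | 0[1]11111   read 1 → write 0, move R, go to Q
Q | 00[1]1111   read 1 → write 1, move L, go to R
R | 0[0]11111   read 0 → write ., move R, go to Q
Q | 0.[1]1111   read 1 → write 1, move L, go to R
R | 0[.]11111   read . → write 1, move R, go to Q
Q | 01[1]1111
After 26 steps: state Q, head at 2, tape 0111111.

state Q, head at 2, tape 0111111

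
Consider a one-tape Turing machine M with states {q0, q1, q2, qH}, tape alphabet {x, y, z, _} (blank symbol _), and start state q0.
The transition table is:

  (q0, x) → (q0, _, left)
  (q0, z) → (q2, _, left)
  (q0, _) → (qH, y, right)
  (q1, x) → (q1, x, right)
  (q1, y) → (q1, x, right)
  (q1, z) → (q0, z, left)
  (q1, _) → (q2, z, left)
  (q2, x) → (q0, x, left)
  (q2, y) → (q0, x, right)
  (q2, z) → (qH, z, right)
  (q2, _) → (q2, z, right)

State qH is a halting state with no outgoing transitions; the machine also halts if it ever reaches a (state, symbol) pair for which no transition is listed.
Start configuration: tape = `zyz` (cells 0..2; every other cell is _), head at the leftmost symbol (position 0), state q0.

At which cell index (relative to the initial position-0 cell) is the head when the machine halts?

0

state=q0 head=0 tape=_[z]yz   (q0,z)→(q2,_,left)
state=q2 head=-1 tape=[_]_yz   (q2,_)→(q2,z,right)
state=q2 head=0 tape=z[_]yz   (q2,_)→(q2,z,right)
state=q2 head=1 tape=zz[y]z   (q2,y)→(q0,x,right)
state=q0 head=2 tape=zzx[z]   (q0,z)→(q2,_,left)
state=q2 head=1 tape=zz[x]_   (q2,x)→(q0,x,left)
state=q0 head=0 tape=z[z]x_   (q0,z)→(q2,_,left)
state=q2 head=-1 tape=[z]_x_   (q2,z)→(qH,z,right)
state=qH head=0 tape=z[_]x_
At halt the head is at cell 0.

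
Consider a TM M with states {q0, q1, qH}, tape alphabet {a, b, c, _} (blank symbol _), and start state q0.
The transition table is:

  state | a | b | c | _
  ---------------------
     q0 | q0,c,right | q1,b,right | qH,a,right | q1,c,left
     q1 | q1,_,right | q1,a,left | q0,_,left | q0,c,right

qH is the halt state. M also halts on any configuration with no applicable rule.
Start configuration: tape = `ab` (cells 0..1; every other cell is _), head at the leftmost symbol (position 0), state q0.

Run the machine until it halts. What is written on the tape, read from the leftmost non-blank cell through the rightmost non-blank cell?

cbca

state=q0 head=0 tape=[a]b___   (q0,a)→(q0,c,right)
state=q0 head=1 tape=c[b]___   (q0,b)→(q1,b,right)
state=q1 head=2 tape=cb[_]__   (q1,_)→(q0,c,right)
state=q0 head=3 tape=cbc[_]_   (q0,_)→(q1,c,left)
state=q1 head=2 tape=cb[c]c_   (q1,c)→(q0,_,left)
state=q0 head=1 tape=c[b]_c_   (q0,b)→(q1,b,right)
state=q1 head=2 tape=cb[_]c_   (q1,_)→(q0,c,right)
state=q0 head=3 tape=cbc[c]_   (q0,c)→(qH,a,right)
state=qH head=4 tape=cbca[_]
The non-blank tape span at halt is cbca.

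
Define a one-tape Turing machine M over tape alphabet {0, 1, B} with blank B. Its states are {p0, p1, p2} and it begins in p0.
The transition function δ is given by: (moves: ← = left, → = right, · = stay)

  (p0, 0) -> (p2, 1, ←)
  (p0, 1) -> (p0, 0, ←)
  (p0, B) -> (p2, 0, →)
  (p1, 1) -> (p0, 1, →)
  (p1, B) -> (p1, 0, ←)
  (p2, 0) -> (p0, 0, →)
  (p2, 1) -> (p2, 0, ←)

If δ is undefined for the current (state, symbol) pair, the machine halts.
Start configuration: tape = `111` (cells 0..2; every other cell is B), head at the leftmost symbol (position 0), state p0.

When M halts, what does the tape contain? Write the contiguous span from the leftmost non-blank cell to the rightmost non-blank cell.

p0 | BB[1]11   read 1 → write 0, move ←, go to p0
p0 | B[B]011   read B → write 0, move →, go to p2
p2 | B0[0]11   read 0 → write 0, move →, go to p0
p0 | B00[1]1   read 1 → write 0, move ←, go to p0
p0 | B0[0]01   read 0 → write 1, move ←, go to p2
p2 | B[0]101   read 0 → write 0, move →, go to p0
p0 | B0[1]01   read 1 → write 0, move ←, go to p0
p0 | B[0]001   read 0 → write 1, move ←, go to p2
p2 | [B]1001
The non-blank tape span at halt is 1001.

1001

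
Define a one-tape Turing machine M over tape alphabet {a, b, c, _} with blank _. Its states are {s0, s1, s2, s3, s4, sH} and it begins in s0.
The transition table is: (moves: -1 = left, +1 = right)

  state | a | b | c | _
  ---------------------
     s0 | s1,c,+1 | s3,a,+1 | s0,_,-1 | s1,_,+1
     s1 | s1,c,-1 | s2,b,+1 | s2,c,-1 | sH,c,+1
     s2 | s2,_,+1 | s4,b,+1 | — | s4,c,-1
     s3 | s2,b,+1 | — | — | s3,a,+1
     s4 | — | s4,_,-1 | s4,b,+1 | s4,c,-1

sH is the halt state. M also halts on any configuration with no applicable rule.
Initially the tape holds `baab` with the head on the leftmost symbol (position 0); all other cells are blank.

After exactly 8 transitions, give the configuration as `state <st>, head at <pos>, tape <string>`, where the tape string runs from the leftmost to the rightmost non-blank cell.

state s4, head at 0, tape a_c_c

state=s0 head=0 tape=[b]aab_   (s0,b)→(s3,a,+1)
state=s3 head=1 tape=a[a]ab_   (s3,a)→(s2,b,+1)
state=s2 head=2 tape=ab[a]b_   (s2,a)→(s2,_,+1)
state=s2 head=3 tape=ab_[b]_   (s2,b)→(s4,b,+1)
state=s4 head=4 tape=ab_b[_]   (s4,_)→(s4,c,-1)
state=s4 head=3 tape=ab_[b]c   (s4,b)→(s4,_,-1)
state=s4 head=2 tape=ab[_]_c   (s4,_)→(s4,c,-1)
state=s4 head=1 tape=a[b]c_c   (s4,b)→(s4,_,-1)
state=s4 head=0 tape=[a]_c_c
After 8 steps: state s4, head at 0, tape a_c_c.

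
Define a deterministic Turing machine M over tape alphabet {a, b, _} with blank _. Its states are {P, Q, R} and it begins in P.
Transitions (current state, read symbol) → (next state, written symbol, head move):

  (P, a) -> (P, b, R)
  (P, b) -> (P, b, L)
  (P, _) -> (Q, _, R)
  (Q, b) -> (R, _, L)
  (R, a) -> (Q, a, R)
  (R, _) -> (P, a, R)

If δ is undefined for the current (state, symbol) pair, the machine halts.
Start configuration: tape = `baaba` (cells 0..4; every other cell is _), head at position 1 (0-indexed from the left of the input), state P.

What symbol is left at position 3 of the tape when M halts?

_

state=P head=1 tape=_b[a]aba   (P,a)→(P,b,R)
state=P head=2 tape=_bb[a]ba   (P,a)→(P,b,R)
state=P head=3 tape=_bbb[b]a   (P,b)→(P,b,L)
state=P head=2 tape=_bb[b]ba   (P,b)→(P,b,L)
state=P head=1 tape=_b[b]bba   (P,b)→(P,b,L)
state=P head=0 tape=_[b]bbba   (P,b)→(P,b,L)
state=P head=-1 tape=[_]bbbba   (P,_)→(Q,_,R)
state=Q head=0 tape=_[b]bbba   (Q,b)→(R,_,L)
state=R head=-1 tape=[_]_bbba   (R,_)→(P,a,R)
state=P head=0 tape=a[_]bbba   (P,_)→(Q,_,R)
state=Q head=1 tape=a_[b]bba   (Q,b)→(R,_,L)
state=R head=0 tape=a[_]_bba   (R,_)→(P,a,R)
state=P head=1 tape=aa[_]bba   (P,_)→(Q,_,R)
state=Q head=2 tape=aa_[b]ba   (Q,b)→(R,_,L)
state=R head=1 tape=aa[_]_ba   (R,_)→(P,a,R)
state=P head=2 tape=aaa[_]ba   (P,_)→(Q,_,R)
state=Q head=3 tape=aaa_[b]a   (Q,b)→(R,_,L)
state=R head=2 tape=aaa[_]_a   (R,_)→(P,a,R)
state=P head=3 tape=aaaa[_]a   (P,_)→(Q,_,R)
state=Q head=4 tape=aaaa_[a]
Cell 3 holds _ when M halts.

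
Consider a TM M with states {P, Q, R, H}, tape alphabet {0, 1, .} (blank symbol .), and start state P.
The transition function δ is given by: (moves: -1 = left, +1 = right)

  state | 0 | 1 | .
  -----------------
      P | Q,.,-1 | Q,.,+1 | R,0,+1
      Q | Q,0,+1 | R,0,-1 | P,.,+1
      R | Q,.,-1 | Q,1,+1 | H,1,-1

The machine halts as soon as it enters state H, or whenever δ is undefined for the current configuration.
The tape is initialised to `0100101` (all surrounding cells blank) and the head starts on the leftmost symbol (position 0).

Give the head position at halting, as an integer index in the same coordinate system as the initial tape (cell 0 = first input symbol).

state=P head=0 tape=.[0]100101...   (P,0)→(Q,.,-1)
state=Q head=-1 tape=[.].100101...   (Q,.)→(P,.,+1)
state=P head=0 tape=.[.]100101...   (P,.)→(R,0,+1)
state=R head=1 tape=.0[1]00101...   (R,1)→(Q,1,+1)
state=Q head=2 tape=.01[0]0101...   (Q,0)→(Q,0,+1)
state=Q head=3 tape=.010[0]101...   (Q,0)→(Q,0,+1)
state=Q head=4 tape=.0100[1]01...   (Q,1)→(R,0,-1)
state=R head=3 tape=.010[0]001...   (R,0)→(Q,.,-1)
state=Q head=2 tape=.01[0].001...   (Q,0)→(Q,0,+1)
state=Q head=3 tape=.010[.]001...   (Q,.)→(P,.,+1)
state=P head=4 tape=.010.[0]01...   (P,0)→(Q,.,-1)
state=Q head=3 tape=.010[.].01...   (Q,.)→(P,.,+1)
state=P head=4 tape=.010.[.]01...   (P,.)→(R,0,+1)
state=R head=5 tape=.010.0[0]1...   (R,0)→(Q,.,-1)
state=Q head=4 tape=.010.[0].1...   (Q,0)→(Q,0,+1)
state=Q head=5 tape=.010.0[.]1...   (Q,.)→(P,.,+1)
state=P head=6 tape=.010.0.[1]...   (P,1)→(Q,.,+1)
state=Q head=7 tape=.010.0..[.]..   (Q,.)→(P,.,+1)
state=P head=8 tape=.010.0...[.].   (P,.)→(R,0,+1)
state=R head=9 tape=.010.0...0[.]   (R,.)→(H,1,-1)
state=H head=8 tape=.010.0...[0]1
At halt the head is at cell 8.

8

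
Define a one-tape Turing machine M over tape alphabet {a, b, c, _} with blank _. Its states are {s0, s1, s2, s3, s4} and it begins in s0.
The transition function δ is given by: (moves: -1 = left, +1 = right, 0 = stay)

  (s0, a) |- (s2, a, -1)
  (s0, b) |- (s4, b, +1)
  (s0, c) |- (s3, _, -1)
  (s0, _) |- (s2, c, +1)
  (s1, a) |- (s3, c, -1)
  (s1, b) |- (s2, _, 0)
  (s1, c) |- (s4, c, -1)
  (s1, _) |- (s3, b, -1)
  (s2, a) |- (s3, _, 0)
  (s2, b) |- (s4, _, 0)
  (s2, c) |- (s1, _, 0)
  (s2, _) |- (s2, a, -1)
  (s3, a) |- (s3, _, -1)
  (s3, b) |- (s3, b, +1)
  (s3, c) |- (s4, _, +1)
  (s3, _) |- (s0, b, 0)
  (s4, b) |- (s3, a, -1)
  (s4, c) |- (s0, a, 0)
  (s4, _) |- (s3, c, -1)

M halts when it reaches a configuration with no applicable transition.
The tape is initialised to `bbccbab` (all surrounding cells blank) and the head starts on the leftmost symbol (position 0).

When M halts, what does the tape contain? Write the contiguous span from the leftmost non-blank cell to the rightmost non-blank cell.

state=s0 head=0 tape=[b]bccbab   (s0,b)→(s4,b,+1)
state=s4 head=1 tape=b[b]ccbab   (s4,b)→(s3,a,-1)
state=s3 head=0 tape=[b]accbab   (s3,b)→(s3,b,+1)
state=s3 head=1 tape=b[a]ccbab   (s3,a)→(s3,_,-1)
state=s3 head=0 tape=[b]_ccbab   (s3,b)→(s3,b,+1)
state=s3 head=1 tape=b[_]ccbab   (s3,_)→(s0,b,0)
state=s0 head=1 tape=b[b]ccbab   (s0,b)→(s4,b,+1)
state=s4 head=2 tape=bb[c]cbab   (s4,c)→(s0,a,0)
state=s0 head=2 tape=bb[a]cbab   (s0,a)→(s2,a,-1)
state=s2 head=1 tape=b[b]acbab   (s2,b)→(s4,_,0)
state=s4 head=1 tape=b[_]acbab   (s4,_)→(s3,c,-1)
state=s3 head=0 tape=[b]cacbab   (s3,b)→(s3,b,+1)
state=s3 head=1 tape=b[c]acbab   (s3,c)→(s4,_,+1)
state=s4 head=2 tape=b_[a]cbab
The non-blank tape span at halt is b_acbab.

b_acbab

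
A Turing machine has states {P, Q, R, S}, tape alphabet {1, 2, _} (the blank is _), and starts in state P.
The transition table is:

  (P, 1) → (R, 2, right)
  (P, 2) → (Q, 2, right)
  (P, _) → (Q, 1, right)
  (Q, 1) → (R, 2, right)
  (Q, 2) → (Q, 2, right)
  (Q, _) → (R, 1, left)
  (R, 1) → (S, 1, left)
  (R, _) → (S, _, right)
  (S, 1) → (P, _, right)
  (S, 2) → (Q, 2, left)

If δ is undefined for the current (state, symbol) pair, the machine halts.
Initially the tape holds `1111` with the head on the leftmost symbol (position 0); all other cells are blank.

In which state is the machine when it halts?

S

state=P head=0 tape=__[1]111__   (P,1)→(R,2,right)
state=R head=1 tape=__2[1]11__   (R,1)→(S,1,left)
state=S head=0 tape=__[2]111__   (S,2)→(Q,2,left)
state=Q head=-1 tape=_[_]2111__   (Q,_)→(R,1,left)
state=R head=-2 tape=[_]12111__   (R,_)→(S,_,right)
state=S head=-1 tape=_[1]2111__   (S,1)→(P,_,right)
state=P head=0 tape=__[2]111__   (P,2)→(Q,2,right)
state=Q head=1 tape=__2[1]11__   (Q,1)→(R,2,right)
state=R head=2 tape=__22[1]1__   (R,1)→(S,1,left)
state=S head=1 tape=__2[2]11__   (S,2)→(Q,2,left)
state=Q head=0 tape=__[2]211__   (Q,2)→(Q,2,right)
state=Q head=1 tape=__2[2]11__   (Q,2)→(Q,2,right)
state=Q head=2 tape=__22[1]1__   (Q,1)→(R,2,right)
state=R head=3 tape=__222[1]__   (R,1)→(S,1,left)
state=S head=2 tape=__22[2]1__   (S,2)→(Q,2,left)
state=Q head=1 tape=__2[2]21__   (Q,2)→(Q,2,right)
state=Q head=2 tape=__22[2]1__   (Q,2)→(Q,2,right)
state=Q head=3 tape=__222[1]__   (Q,1)→(R,2,right)
state=R head=4 tape=__2222[_]_   (R,_)→(S,_,right)
state=S head=5 tape=__2222_[_]
No transition is defined for (S, _); M halts in state S.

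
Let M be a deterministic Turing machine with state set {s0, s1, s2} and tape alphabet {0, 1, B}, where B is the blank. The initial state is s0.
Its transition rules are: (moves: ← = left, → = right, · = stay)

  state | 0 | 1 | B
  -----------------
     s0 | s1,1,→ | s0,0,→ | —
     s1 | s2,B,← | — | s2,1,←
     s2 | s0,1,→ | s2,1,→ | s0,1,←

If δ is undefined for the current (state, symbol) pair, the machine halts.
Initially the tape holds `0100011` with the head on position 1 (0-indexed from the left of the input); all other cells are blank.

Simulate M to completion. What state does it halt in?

state=s0 head=1 tape=0[1]00011   (s0,1)→(s0,0,→)
state=s0 head=2 tape=00[0]0011   (s0,0)→(s1,1,→)
state=s1 head=3 tape=001[0]011   (s1,0)→(s2,B,←)
state=s2 head=2 tape=00[1]B011   (s2,1)→(s2,1,→)
state=s2 head=3 tape=001[B]011   (s2,B)→(s0,1,←)
state=s0 head=2 tape=00[1]1011   (s0,1)→(s0,0,→)
state=s0 head=3 tape=000[1]011   (s0,1)→(s0,0,→)
state=s0 head=4 tape=0000[0]11   (s0,0)→(s1,1,→)
state=s1 head=5 tape=00001[1]1
No transition is defined for (s1, 1); M halts in state s1.

s1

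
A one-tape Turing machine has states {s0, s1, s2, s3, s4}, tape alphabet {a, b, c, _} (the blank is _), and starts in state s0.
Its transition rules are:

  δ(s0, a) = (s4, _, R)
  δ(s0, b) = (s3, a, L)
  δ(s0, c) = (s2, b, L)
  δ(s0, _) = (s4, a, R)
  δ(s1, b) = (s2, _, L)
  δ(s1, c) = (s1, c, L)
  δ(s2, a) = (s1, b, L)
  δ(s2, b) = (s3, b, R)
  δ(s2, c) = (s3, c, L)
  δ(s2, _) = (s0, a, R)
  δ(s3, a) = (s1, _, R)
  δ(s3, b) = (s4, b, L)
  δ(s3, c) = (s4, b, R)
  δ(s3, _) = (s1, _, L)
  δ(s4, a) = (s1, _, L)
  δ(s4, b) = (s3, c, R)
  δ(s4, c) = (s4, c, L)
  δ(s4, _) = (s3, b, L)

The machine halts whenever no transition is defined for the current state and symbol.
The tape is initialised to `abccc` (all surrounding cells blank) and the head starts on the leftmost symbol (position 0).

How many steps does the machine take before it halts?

state=s0 head=0 tape=__[a]bccc_   (s0,a)→(s4,_,R)
state=s4 head=1 tape=___[b]ccc_   (s4,b)→(s3,c,R)
state=s3 head=2 tape=___c[c]cc_   (s3,c)→(s4,b,R)
state=s4 head=3 tape=___cb[c]c_   (s4,c)→(s4,c,L)
state=s4 head=2 tape=___c[b]cc_   (s4,b)→(s3,c,R)
state=s3 head=3 tape=___cc[c]c_   (s3,c)→(s4,b,R)
state=s4 head=4 tape=___ccb[c]_   (s4,c)→(s4,c,L)
state=s4 head=3 tape=___cc[b]c_   (s4,b)→(s3,c,R)
state=s3 head=4 tape=___ccc[c]_   (s3,c)→(s4,b,R)
state=s4 head=5 tape=___cccb[_]   (s4,_)→(s3,b,L)
state=s3 head=4 tape=___ccc[b]b   (s3,b)→(s4,b,L)
state=s4 head=3 tape=___cc[c]bb   (s4,c)→(s4,c,L)
state=s4 head=2 tape=___c[c]cbb   (s4,c)→(s4,c,L)
state=s4 head=1 tape=___[c]ccbb   (s4,c)→(s4,c,L)
state=s4 head=0 tape=__[_]cccbb   (s4,_)→(s3,b,L)
state=s3 head=-1 tape=_[_]bcccbb   (s3,_)→(s1,_,L)
state=s1 head=-2 tape=[_]_bcccbb
M halts after 16 transitions.

16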